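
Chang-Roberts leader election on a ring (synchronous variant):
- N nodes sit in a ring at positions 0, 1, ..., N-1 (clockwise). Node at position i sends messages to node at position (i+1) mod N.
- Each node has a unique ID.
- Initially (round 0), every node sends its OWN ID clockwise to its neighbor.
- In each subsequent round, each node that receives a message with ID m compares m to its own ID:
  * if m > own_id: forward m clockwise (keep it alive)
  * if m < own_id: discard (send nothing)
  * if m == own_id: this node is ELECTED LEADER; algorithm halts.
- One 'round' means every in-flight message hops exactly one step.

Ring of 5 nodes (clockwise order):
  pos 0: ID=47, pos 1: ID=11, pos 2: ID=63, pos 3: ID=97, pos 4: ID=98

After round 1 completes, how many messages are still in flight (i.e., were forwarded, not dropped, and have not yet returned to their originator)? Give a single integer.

Round 1: pos1(id11) recv 47: fwd; pos2(id63) recv 11: drop; pos3(id97) recv 63: drop; pos4(id98) recv 97: drop; pos0(id47) recv 98: fwd
After round 1: 2 messages still in flight

Answer: 2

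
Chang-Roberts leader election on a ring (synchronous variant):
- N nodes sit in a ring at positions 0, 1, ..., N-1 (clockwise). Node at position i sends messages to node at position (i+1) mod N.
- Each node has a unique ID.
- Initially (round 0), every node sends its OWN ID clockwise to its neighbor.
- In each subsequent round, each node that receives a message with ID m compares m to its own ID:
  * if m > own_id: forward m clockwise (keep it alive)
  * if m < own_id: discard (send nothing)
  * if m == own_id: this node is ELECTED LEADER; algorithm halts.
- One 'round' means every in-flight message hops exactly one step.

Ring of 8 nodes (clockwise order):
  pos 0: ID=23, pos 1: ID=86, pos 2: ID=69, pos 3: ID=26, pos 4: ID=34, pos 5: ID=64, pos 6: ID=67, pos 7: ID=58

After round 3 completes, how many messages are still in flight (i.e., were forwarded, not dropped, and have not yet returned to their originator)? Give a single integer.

Answer: 2

Derivation:
Round 1: pos1(id86) recv 23: drop; pos2(id69) recv 86: fwd; pos3(id26) recv 69: fwd; pos4(id34) recv 26: drop; pos5(id64) recv 34: drop; pos6(id67) recv 64: drop; pos7(id58) recv 67: fwd; pos0(id23) recv 58: fwd
Round 2: pos3(id26) recv 86: fwd; pos4(id34) recv 69: fwd; pos0(id23) recv 67: fwd; pos1(id86) recv 58: drop
Round 3: pos4(id34) recv 86: fwd; pos5(id64) recv 69: fwd; pos1(id86) recv 67: drop
After round 3: 2 messages still in flight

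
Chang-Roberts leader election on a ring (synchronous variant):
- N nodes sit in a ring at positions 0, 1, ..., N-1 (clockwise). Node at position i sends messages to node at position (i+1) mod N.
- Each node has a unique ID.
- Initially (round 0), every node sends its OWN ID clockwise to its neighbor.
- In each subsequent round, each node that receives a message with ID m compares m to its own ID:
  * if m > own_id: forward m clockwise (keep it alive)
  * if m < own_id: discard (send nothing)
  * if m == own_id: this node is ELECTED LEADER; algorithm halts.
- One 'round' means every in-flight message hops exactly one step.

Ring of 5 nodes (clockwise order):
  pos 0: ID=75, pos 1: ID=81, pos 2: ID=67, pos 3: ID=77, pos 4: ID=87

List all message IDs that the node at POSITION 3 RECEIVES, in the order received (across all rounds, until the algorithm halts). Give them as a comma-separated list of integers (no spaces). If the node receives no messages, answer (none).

Answer: 67,81,87

Derivation:
Round 1: pos1(id81) recv 75: drop; pos2(id67) recv 81: fwd; pos3(id77) recv 67: drop; pos4(id87) recv 77: drop; pos0(id75) recv 87: fwd
Round 2: pos3(id77) recv 81: fwd; pos1(id81) recv 87: fwd
Round 3: pos4(id87) recv 81: drop; pos2(id67) recv 87: fwd
Round 4: pos3(id77) recv 87: fwd
Round 5: pos4(id87) recv 87: ELECTED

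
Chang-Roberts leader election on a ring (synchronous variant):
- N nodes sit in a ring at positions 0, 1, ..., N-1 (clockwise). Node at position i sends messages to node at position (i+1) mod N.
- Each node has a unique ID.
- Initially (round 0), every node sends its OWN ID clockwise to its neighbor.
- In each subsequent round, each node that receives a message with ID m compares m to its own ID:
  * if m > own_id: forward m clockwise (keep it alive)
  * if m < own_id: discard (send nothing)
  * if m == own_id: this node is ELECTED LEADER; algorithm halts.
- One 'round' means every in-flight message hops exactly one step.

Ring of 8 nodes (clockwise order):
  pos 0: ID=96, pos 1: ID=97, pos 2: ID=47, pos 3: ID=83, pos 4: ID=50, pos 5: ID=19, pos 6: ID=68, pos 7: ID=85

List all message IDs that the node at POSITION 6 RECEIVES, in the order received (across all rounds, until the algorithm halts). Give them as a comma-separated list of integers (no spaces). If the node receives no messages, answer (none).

Answer: 19,50,83,97

Derivation:
Round 1: pos1(id97) recv 96: drop; pos2(id47) recv 97: fwd; pos3(id83) recv 47: drop; pos4(id50) recv 83: fwd; pos5(id19) recv 50: fwd; pos6(id68) recv 19: drop; pos7(id85) recv 68: drop; pos0(id96) recv 85: drop
Round 2: pos3(id83) recv 97: fwd; pos5(id19) recv 83: fwd; pos6(id68) recv 50: drop
Round 3: pos4(id50) recv 97: fwd; pos6(id68) recv 83: fwd
Round 4: pos5(id19) recv 97: fwd; pos7(id85) recv 83: drop
Round 5: pos6(id68) recv 97: fwd
Round 6: pos7(id85) recv 97: fwd
Round 7: pos0(id96) recv 97: fwd
Round 8: pos1(id97) recv 97: ELECTED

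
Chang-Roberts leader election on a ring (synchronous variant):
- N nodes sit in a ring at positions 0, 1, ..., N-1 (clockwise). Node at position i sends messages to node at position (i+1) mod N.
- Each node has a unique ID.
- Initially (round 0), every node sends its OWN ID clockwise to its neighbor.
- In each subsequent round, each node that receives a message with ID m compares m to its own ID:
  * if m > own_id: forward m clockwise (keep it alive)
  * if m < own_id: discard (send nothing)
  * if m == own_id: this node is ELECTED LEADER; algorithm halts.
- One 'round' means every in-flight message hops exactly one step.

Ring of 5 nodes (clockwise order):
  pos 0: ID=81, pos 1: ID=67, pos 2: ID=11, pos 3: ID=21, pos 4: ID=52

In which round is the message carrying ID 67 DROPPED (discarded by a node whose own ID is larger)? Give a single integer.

Answer: 4

Derivation:
Round 1: pos1(id67) recv 81: fwd; pos2(id11) recv 67: fwd; pos3(id21) recv 11: drop; pos4(id52) recv 21: drop; pos0(id81) recv 52: drop
Round 2: pos2(id11) recv 81: fwd; pos3(id21) recv 67: fwd
Round 3: pos3(id21) recv 81: fwd; pos4(id52) recv 67: fwd
Round 4: pos4(id52) recv 81: fwd; pos0(id81) recv 67: drop
Round 5: pos0(id81) recv 81: ELECTED
Message ID 67 originates at pos 1; dropped at pos 0 in round 4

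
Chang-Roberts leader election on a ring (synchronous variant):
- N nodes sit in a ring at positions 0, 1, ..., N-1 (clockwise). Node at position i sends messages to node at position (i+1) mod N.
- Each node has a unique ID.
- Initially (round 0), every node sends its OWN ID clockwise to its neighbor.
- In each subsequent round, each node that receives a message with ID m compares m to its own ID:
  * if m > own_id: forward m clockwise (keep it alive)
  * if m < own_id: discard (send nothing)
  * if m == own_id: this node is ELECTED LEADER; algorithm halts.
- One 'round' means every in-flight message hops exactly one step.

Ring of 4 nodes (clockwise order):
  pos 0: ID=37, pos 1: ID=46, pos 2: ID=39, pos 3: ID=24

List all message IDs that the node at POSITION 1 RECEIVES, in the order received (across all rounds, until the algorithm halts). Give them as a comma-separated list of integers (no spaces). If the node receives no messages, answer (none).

Round 1: pos1(id46) recv 37: drop; pos2(id39) recv 46: fwd; pos3(id24) recv 39: fwd; pos0(id37) recv 24: drop
Round 2: pos3(id24) recv 46: fwd; pos0(id37) recv 39: fwd
Round 3: pos0(id37) recv 46: fwd; pos1(id46) recv 39: drop
Round 4: pos1(id46) recv 46: ELECTED

Answer: 37,39,46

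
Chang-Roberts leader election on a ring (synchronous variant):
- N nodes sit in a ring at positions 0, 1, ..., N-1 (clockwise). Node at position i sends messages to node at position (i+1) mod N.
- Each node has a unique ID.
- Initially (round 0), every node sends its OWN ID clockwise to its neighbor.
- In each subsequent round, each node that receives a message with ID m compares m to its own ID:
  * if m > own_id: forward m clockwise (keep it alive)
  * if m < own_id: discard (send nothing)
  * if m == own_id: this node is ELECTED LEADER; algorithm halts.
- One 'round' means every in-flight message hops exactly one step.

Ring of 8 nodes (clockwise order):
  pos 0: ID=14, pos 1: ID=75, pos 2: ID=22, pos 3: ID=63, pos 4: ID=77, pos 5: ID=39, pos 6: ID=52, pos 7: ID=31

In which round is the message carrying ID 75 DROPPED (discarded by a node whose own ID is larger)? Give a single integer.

Answer: 3

Derivation:
Round 1: pos1(id75) recv 14: drop; pos2(id22) recv 75: fwd; pos3(id63) recv 22: drop; pos4(id77) recv 63: drop; pos5(id39) recv 77: fwd; pos6(id52) recv 39: drop; pos7(id31) recv 52: fwd; pos0(id14) recv 31: fwd
Round 2: pos3(id63) recv 75: fwd; pos6(id52) recv 77: fwd; pos0(id14) recv 52: fwd; pos1(id75) recv 31: drop
Round 3: pos4(id77) recv 75: drop; pos7(id31) recv 77: fwd; pos1(id75) recv 52: drop
Round 4: pos0(id14) recv 77: fwd
Round 5: pos1(id75) recv 77: fwd
Round 6: pos2(id22) recv 77: fwd
Round 7: pos3(id63) recv 77: fwd
Round 8: pos4(id77) recv 77: ELECTED
Message ID 75 originates at pos 1; dropped at pos 4 in round 3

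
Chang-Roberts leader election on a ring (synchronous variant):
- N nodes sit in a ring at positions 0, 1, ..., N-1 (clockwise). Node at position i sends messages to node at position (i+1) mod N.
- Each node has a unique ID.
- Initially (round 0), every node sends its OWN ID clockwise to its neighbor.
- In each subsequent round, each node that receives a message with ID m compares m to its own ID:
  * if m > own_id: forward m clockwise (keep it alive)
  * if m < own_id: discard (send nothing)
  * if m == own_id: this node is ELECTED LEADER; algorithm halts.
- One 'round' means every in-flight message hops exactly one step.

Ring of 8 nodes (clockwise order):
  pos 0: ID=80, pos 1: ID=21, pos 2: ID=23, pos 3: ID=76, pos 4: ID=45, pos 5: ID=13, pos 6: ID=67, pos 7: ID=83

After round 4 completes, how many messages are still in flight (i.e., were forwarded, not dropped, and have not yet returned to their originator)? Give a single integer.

Round 1: pos1(id21) recv 80: fwd; pos2(id23) recv 21: drop; pos3(id76) recv 23: drop; pos4(id45) recv 76: fwd; pos5(id13) recv 45: fwd; pos6(id67) recv 13: drop; pos7(id83) recv 67: drop; pos0(id80) recv 83: fwd
Round 2: pos2(id23) recv 80: fwd; pos5(id13) recv 76: fwd; pos6(id67) recv 45: drop; pos1(id21) recv 83: fwd
Round 3: pos3(id76) recv 80: fwd; pos6(id67) recv 76: fwd; pos2(id23) recv 83: fwd
Round 4: pos4(id45) recv 80: fwd; pos7(id83) recv 76: drop; pos3(id76) recv 83: fwd
After round 4: 2 messages still in flight

Answer: 2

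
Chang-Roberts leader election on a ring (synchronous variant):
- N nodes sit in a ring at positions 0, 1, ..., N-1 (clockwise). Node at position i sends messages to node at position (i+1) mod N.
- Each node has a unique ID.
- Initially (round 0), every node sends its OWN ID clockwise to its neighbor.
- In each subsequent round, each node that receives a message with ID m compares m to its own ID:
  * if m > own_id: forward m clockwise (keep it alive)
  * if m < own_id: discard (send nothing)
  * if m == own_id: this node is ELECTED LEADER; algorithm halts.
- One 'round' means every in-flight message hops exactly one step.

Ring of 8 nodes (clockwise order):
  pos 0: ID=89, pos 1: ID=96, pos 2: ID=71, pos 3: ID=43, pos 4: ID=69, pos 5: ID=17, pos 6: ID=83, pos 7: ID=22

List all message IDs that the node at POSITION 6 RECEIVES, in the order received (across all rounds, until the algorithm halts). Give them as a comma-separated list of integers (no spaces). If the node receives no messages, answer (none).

Round 1: pos1(id96) recv 89: drop; pos2(id71) recv 96: fwd; pos3(id43) recv 71: fwd; pos4(id69) recv 43: drop; pos5(id17) recv 69: fwd; pos6(id83) recv 17: drop; pos7(id22) recv 83: fwd; pos0(id89) recv 22: drop
Round 2: pos3(id43) recv 96: fwd; pos4(id69) recv 71: fwd; pos6(id83) recv 69: drop; pos0(id89) recv 83: drop
Round 3: pos4(id69) recv 96: fwd; pos5(id17) recv 71: fwd
Round 4: pos5(id17) recv 96: fwd; pos6(id83) recv 71: drop
Round 5: pos6(id83) recv 96: fwd
Round 6: pos7(id22) recv 96: fwd
Round 7: pos0(id89) recv 96: fwd
Round 8: pos1(id96) recv 96: ELECTED

Answer: 17,69,71,96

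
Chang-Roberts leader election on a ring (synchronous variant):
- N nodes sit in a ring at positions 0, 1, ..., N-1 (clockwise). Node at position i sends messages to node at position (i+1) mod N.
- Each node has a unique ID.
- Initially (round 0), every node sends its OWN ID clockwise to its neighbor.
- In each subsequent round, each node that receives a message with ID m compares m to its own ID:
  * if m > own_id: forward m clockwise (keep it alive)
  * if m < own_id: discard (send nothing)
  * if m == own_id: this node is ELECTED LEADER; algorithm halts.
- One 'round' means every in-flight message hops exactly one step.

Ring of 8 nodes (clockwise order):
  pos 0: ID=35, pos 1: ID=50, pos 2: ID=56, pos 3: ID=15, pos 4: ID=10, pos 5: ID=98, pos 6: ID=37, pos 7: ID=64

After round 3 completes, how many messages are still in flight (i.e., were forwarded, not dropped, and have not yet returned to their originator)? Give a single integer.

Answer: 2

Derivation:
Round 1: pos1(id50) recv 35: drop; pos2(id56) recv 50: drop; pos3(id15) recv 56: fwd; pos4(id10) recv 15: fwd; pos5(id98) recv 10: drop; pos6(id37) recv 98: fwd; pos7(id64) recv 37: drop; pos0(id35) recv 64: fwd
Round 2: pos4(id10) recv 56: fwd; pos5(id98) recv 15: drop; pos7(id64) recv 98: fwd; pos1(id50) recv 64: fwd
Round 3: pos5(id98) recv 56: drop; pos0(id35) recv 98: fwd; pos2(id56) recv 64: fwd
After round 3: 2 messages still in flight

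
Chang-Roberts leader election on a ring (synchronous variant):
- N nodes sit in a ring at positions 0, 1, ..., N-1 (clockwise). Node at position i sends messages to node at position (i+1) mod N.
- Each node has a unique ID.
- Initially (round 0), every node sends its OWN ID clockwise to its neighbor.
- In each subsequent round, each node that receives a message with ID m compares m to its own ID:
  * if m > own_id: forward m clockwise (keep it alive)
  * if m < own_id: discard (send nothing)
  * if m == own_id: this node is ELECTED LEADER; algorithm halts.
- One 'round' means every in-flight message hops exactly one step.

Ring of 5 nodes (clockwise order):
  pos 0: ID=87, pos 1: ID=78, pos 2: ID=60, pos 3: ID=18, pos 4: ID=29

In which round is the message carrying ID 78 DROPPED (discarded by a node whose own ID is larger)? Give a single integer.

Answer: 4

Derivation:
Round 1: pos1(id78) recv 87: fwd; pos2(id60) recv 78: fwd; pos3(id18) recv 60: fwd; pos4(id29) recv 18: drop; pos0(id87) recv 29: drop
Round 2: pos2(id60) recv 87: fwd; pos3(id18) recv 78: fwd; pos4(id29) recv 60: fwd
Round 3: pos3(id18) recv 87: fwd; pos4(id29) recv 78: fwd; pos0(id87) recv 60: drop
Round 4: pos4(id29) recv 87: fwd; pos0(id87) recv 78: drop
Round 5: pos0(id87) recv 87: ELECTED
Message ID 78 originates at pos 1; dropped at pos 0 in round 4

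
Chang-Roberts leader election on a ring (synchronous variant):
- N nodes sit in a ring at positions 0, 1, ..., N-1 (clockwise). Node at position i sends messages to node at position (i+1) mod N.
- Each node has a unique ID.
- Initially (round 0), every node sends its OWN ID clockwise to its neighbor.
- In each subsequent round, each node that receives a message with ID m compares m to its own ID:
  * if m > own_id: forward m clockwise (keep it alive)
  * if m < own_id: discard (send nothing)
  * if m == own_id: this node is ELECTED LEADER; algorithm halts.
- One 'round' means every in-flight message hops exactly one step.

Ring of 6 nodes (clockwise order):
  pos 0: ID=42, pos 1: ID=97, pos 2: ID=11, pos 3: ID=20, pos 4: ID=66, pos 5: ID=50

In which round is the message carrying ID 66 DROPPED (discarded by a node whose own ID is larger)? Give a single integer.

Answer: 3

Derivation:
Round 1: pos1(id97) recv 42: drop; pos2(id11) recv 97: fwd; pos3(id20) recv 11: drop; pos4(id66) recv 20: drop; pos5(id50) recv 66: fwd; pos0(id42) recv 50: fwd
Round 2: pos3(id20) recv 97: fwd; pos0(id42) recv 66: fwd; pos1(id97) recv 50: drop
Round 3: pos4(id66) recv 97: fwd; pos1(id97) recv 66: drop
Round 4: pos5(id50) recv 97: fwd
Round 5: pos0(id42) recv 97: fwd
Round 6: pos1(id97) recv 97: ELECTED
Message ID 66 originates at pos 4; dropped at pos 1 in round 3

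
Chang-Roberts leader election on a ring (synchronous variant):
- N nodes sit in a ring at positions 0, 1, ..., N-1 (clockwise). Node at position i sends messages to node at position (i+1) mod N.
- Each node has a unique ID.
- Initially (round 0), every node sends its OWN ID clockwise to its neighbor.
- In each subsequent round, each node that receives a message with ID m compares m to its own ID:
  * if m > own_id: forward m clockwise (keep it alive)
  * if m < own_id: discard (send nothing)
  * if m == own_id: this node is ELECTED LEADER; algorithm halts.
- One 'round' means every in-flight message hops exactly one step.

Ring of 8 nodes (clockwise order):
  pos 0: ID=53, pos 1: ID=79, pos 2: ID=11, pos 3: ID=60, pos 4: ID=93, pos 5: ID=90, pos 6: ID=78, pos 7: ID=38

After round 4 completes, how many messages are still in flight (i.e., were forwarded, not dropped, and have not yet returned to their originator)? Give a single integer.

Round 1: pos1(id79) recv 53: drop; pos2(id11) recv 79: fwd; pos3(id60) recv 11: drop; pos4(id93) recv 60: drop; pos5(id90) recv 93: fwd; pos6(id78) recv 90: fwd; pos7(id38) recv 78: fwd; pos0(id53) recv 38: drop
Round 2: pos3(id60) recv 79: fwd; pos6(id78) recv 93: fwd; pos7(id38) recv 90: fwd; pos0(id53) recv 78: fwd
Round 3: pos4(id93) recv 79: drop; pos7(id38) recv 93: fwd; pos0(id53) recv 90: fwd; pos1(id79) recv 78: drop
Round 4: pos0(id53) recv 93: fwd; pos1(id79) recv 90: fwd
After round 4: 2 messages still in flight

Answer: 2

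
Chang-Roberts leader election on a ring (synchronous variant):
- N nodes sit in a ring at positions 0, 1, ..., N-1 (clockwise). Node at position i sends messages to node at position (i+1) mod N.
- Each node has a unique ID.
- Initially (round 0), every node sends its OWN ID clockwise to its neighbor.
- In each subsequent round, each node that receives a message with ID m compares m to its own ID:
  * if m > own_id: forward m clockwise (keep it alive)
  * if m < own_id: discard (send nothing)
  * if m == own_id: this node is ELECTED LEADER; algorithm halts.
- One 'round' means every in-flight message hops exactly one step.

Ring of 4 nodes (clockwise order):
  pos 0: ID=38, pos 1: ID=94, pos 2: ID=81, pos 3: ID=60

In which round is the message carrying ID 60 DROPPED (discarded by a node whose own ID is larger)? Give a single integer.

Answer: 2

Derivation:
Round 1: pos1(id94) recv 38: drop; pos2(id81) recv 94: fwd; pos3(id60) recv 81: fwd; pos0(id38) recv 60: fwd
Round 2: pos3(id60) recv 94: fwd; pos0(id38) recv 81: fwd; pos1(id94) recv 60: drop
Round 3: pos0(id38) recv 94: fwd; pos1(id94) recv 81: drop
Round 4: pos1(id94) recv 94: ELECTED
Message ID 60 originates at pos 3; dropped at pos 1 in round 2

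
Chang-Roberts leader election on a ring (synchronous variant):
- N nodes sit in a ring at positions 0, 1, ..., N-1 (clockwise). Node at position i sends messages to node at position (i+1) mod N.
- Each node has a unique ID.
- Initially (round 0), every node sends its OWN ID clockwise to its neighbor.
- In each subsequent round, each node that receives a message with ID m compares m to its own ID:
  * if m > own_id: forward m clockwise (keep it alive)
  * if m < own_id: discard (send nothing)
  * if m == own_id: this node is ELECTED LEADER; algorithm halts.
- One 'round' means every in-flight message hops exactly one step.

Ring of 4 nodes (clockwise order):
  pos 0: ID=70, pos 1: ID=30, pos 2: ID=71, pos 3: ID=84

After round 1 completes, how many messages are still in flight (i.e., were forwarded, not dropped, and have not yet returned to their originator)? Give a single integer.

Round 1: pos1(id30) recv 70: fwd; pos2(id71) recv 30: drop; pos3(id84) recv 71: drop; pos0(id70) recv 84: fwd
After round 1: 2 messages still in flight

Answer: 2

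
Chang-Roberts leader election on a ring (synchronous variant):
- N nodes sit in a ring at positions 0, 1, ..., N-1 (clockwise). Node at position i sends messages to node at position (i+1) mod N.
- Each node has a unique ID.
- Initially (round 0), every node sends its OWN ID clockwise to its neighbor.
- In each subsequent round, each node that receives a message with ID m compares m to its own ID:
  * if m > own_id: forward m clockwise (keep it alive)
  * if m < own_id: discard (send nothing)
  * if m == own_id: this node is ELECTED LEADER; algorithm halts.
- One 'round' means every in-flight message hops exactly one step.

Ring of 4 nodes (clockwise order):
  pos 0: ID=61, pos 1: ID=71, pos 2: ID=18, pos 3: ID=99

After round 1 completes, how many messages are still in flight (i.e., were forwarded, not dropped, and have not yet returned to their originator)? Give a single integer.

Answer: 2

Derivation:
Round 1: pos1(id71) recv 61: drop; pos2(id18) recv 71: fwd; pos3(id99) recv 18: drop; pos0(id61) recv 99: fwd
After round 1: 2 messages still in flight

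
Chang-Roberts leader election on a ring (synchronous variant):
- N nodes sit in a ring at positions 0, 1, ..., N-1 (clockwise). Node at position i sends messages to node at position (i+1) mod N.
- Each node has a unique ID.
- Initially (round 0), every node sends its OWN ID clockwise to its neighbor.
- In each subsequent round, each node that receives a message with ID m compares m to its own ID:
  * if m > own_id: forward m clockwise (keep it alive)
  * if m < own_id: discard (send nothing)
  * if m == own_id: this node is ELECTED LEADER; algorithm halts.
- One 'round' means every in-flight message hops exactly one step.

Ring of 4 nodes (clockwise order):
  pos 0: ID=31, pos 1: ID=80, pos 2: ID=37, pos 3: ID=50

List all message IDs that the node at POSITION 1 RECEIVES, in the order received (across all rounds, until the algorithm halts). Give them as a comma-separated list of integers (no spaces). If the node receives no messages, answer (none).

Round 1: pos1(id80) recv 31: drop; pos2(id37) recv 80: fwd; pos3(id50) recv 37: drop; pos0(id31) recv 50: fwd
Round 2: pos3(id50) recv 80: fwd; pos1(id80) recv 50: drop
Round 3: pos0(id31) recv 80: fwd
Round 4: pos1(id80) recv 80: ELECTED

Answer: 31,50,80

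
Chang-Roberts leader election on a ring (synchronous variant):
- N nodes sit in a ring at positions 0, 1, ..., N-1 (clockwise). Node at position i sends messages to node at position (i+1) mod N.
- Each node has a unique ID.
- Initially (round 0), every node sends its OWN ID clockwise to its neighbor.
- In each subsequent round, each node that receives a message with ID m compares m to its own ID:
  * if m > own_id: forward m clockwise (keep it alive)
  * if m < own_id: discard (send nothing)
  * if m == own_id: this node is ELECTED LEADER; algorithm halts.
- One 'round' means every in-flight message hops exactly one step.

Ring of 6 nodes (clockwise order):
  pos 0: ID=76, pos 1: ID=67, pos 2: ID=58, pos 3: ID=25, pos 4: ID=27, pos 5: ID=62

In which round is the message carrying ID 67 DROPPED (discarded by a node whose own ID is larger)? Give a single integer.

Answer: 5

Derivation:
Round 1: pos1(id67) recv 76: fwd; pos2(id58) recv 67: fwd; pos3(id25) recv 58: fwd; pos4(id27) recv 25: drop; pos5(id62) recv 27: drop; pos0(id76) recv 62: drop
Round 2: pos2(id58) recv 76: fwd; pos3(id25) recv 67: fwd; pos4(id27) recv 58: fwd
Round 3: pos3(id25) recv 76: fwd; pos4(id27) recv 67: fwd; pos5(id62) recv 58: drop
Round 4: pos4(id27) recv 76: fwd; pos5(id62) recv 67: fwd
Round 5: pos5(id62) recv 76: fwd; pos0(id76) recv 67: drop
Round 6: pos0(id76) recv 76: ELECTED
Message ID 67 originates at pos 1; dropped at pos 0 in round 5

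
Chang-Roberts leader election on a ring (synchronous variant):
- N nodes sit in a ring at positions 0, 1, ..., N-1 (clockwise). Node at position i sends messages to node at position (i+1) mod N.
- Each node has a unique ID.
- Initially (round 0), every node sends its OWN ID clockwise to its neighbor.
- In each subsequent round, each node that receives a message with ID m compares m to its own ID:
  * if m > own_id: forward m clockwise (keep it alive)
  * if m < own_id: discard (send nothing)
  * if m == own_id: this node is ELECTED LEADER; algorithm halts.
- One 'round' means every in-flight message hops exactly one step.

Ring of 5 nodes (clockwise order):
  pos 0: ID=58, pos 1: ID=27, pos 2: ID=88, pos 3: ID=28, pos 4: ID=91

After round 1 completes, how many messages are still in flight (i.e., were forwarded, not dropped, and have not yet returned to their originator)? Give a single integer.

Answer: 3

Derivation:
Round 1: pos1(id27) recv 58: fwd; pos2(id88) recv 27: drop; pos3(id28) recv 88: fwd; pos4(id91) recv 28: drop; pos0(id58) recv 91: fwd
After round 1: 3 messages still in flight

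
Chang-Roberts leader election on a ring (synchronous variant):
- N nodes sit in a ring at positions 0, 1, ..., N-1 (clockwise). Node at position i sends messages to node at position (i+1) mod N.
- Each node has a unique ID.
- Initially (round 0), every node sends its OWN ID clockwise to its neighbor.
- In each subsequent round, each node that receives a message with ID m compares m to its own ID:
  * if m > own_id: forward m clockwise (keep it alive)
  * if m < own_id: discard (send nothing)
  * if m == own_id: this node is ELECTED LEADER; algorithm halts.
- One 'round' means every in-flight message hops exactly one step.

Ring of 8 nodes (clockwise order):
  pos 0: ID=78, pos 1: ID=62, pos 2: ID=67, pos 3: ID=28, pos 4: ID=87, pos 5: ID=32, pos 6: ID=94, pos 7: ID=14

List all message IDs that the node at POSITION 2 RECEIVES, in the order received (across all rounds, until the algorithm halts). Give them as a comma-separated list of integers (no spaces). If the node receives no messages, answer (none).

Answer: 62,78,94

Derivation:
Round 1: pos1(id62) recv 78: fwd; pos2(id67) recv 62: drop; pos3(id28) recv 67: fwd; pos4(id87) recv 28: drop; pos5(id32) recv 87: fwd; pos6(id94) recv 32: drop; pos7(id14) recv 94: fwd; pos0(id78) recv 14: drop
Round 2: pos2(id67) recv 78: fwd; pos4(id87) recv 67: drop; pos6(id94) recv 87: drop; pos0(id78) recv 94: fwd
Round 3: pos3(id28) recv 78: fwd; pos1(id62) recv 94: fwd
Round 4: pos4(id87) recv 78: drop; pos2(id67) recv 94: fwd
Round 5: pos3(id28) recv 94: fwd
Round 6: pos4(id87) recv 94: fwd
Round 7: pos5(id32) recv 94: fwd
Round 8: pos6(id94) recv 94: ELECTED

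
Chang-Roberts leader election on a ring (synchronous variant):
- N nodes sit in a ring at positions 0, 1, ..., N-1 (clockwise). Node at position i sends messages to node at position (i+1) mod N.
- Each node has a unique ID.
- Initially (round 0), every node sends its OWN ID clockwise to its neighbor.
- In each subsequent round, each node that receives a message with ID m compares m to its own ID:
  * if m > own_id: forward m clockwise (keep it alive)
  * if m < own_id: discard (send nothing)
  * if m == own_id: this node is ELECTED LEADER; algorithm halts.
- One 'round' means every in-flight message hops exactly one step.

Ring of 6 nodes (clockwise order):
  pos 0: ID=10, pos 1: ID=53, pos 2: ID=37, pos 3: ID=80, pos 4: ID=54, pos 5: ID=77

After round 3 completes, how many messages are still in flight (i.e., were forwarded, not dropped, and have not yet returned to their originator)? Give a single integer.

Answer: 2

Derivation:
Round 1: pos1(id53) recv 10: drop; pos2(id37) recv 53: fwd; pos3(id80) recv 37: drop; pos4(id54) recv 80: fwd; pos5(id77) recv 54: drop; pos0(id10) recv 77: fwd
Round 2: pos3(id80) recv 53: drop; pos5(id77) recv 80: fwd; pos1(id53) recv 77: fwd
Round 3: pos0(id10) recv 80: fwd; pos2(id37) recv 77: fwd
After round 3: 2 messages still in flight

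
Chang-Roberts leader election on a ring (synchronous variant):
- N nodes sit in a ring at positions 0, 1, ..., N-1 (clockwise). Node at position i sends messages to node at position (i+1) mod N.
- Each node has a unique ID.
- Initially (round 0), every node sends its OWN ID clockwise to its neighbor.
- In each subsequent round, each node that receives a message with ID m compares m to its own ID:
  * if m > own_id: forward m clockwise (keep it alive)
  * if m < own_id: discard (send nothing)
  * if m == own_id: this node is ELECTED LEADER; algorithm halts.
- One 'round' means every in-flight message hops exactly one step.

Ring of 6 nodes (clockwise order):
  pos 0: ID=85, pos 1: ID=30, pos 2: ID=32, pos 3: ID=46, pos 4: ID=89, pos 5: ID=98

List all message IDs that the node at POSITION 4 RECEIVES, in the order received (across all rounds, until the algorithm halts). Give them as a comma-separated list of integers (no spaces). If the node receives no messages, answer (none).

Answer: 46,85,98

Derivation:
Round 1: pos1(id30) recv 85: fwd; pos2(id32) recv 30: drop; pos3(id46) recv 32: drop; pos4(id89) recv 46: drop; pos5(id98) recv 89: drop; pos0(id85) recv 98: fwd
Round 2: pos2(id32) recv 85: fwd; pos1(id30) recv 98: fwd
Round 3: pos3(id46) recv 85: fwd; pos2(id32) recv 98: fwd
Round 4: pos4(id89) recv 85: drop; pos3(id46) recv 98: fwd
Round 5: pos4(id89) recv 98: fwd
Round 6: pos5(id98) recv 98: ELECTED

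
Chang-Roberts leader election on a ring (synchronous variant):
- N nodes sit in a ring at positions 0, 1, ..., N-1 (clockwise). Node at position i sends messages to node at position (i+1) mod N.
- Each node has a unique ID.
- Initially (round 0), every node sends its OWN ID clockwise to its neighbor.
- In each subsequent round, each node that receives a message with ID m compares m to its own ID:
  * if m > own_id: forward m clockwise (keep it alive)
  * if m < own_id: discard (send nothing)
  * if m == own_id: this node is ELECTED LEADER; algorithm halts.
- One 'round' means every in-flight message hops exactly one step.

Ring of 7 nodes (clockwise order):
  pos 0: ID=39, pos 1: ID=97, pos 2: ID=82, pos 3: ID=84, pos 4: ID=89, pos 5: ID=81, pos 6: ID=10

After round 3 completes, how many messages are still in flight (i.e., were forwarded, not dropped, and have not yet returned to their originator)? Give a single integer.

Answer: 2

Derivation:
Round 1: pos1(id97) recv 39: drop; pos2(id82) recv 97: fwd; pos3(id84) recv 82: drop; pos4(id89) recv 84: drop; pos5(id81) recv 89: fwd; pos6(id10) recv 81: fwd; pos0(id39) recv 10: drop
Round 2: pos3(id84) recv 97: fwd; pos6(id10) recv 89: fwd; pos0(id39) recv 81: fwd
Round 3: pos4(id89) recv 97: fwd; pos0(id39) recv 89: fwd; pos1(id97) recv 81: drop
After round 3: 2 messages still in flight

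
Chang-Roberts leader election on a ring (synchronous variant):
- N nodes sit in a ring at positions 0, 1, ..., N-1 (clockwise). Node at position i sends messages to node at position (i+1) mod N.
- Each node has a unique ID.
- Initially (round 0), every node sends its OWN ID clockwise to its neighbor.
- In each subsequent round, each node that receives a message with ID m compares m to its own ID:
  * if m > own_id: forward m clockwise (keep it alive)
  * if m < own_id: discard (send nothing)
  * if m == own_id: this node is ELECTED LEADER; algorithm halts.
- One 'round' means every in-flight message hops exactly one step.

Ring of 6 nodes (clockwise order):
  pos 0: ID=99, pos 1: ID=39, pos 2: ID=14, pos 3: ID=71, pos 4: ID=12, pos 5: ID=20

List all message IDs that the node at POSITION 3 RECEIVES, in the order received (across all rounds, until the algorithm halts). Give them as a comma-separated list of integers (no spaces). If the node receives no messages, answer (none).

Round 1: pos1(id39) recv 99: fwd; pos2(id14) recv 39: fwd; pos3(id71) recv 14: drop; pos4(id12) recv 71: fwd; pos5(id20) recv 12: drop; pos0(id99) recv 20: drop
Round 2: pos2(id14) recv 99: fwd; pos3(id71) recv 39: drop; pos5(id20) recv 71: fwd
Round 3: pos3(id71) recv 99: fwd; pos0(id99) recv 71: drop
Round 4: pos4(id12) recv 99: fwd
Round 5: pos5(id20) recv 99: fwd
Round 6: pos0(id99) recv 99: ELECTED

Answer: 14,39,99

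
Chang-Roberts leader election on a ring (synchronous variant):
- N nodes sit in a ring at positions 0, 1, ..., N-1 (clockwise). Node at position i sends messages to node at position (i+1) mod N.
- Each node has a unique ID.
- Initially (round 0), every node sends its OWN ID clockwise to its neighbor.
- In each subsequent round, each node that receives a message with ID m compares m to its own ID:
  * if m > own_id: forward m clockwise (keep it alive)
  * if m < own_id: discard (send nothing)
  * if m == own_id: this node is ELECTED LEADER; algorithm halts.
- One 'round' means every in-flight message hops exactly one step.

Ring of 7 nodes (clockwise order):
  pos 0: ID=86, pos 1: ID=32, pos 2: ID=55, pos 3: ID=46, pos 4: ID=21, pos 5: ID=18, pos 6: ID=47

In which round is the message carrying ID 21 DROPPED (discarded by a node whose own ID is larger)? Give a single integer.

Answer: 2

Derivation:
Round 1: pos1(id32) recv 86: fwd; pos2(id55) recv 32: drop; pos3(id46) recv 55: fwd; pos4(id21) recv 46: fwd; pos5(id18) recv 21: fwd; pos6(id47) recv 18: drop; pos0(id86) recv 47: drop
Round 2: pos2(id55) recv 86: fwd; pos4(id21) recv 55: fwd; pos5(id18) recv 46: fwd; pos6(id47) recv 21: drop
Round 3: pos3(id46) recv 86: fwd; pos5(id18) recv 55: fwd; pos6(id47) recv 46: drop
Round 4: pos4(id21) recv 86: fwd; pos6(id47) recv 55: fwd
Round 5: pos5(id18) recv 86: fwd; pos0(id86) recv 55: drop
Round 6: pos6(id47) recv 86: fwd
Round 7: pos0(id86) recv 86: ELECTED
Message ID 21 originates at pos 4; dropped at pos 6 in round 2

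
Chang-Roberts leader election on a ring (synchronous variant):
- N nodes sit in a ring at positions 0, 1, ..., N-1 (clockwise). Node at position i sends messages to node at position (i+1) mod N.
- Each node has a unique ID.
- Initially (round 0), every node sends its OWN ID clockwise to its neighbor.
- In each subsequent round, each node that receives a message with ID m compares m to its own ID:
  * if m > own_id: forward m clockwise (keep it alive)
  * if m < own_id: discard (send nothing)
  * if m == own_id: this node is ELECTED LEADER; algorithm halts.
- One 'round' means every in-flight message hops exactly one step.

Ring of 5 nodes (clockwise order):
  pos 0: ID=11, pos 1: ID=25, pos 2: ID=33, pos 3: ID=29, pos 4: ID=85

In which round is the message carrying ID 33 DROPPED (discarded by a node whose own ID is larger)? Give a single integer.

Answer: 2

Derivation:
Round 1: pos1(id25) recv 11: drop; pos2(id33) recv 25: drop; pos3(id29) recv 33: fwd; pos4(id85) recv 29: drop; pos0(id11) recv 85: fwd
Round 2: pos4(id85) recv 33: drop; pos1(id25) recv 85: fwd
Round 3: pos2(id33) recv 85: fwd
Round 4: pos3(id29) recv 85: fwd
Round 5: pos4(id85) recv 85: ELECTED
Message ID 33 originates at pos 2; dropped at pos 4 in round 2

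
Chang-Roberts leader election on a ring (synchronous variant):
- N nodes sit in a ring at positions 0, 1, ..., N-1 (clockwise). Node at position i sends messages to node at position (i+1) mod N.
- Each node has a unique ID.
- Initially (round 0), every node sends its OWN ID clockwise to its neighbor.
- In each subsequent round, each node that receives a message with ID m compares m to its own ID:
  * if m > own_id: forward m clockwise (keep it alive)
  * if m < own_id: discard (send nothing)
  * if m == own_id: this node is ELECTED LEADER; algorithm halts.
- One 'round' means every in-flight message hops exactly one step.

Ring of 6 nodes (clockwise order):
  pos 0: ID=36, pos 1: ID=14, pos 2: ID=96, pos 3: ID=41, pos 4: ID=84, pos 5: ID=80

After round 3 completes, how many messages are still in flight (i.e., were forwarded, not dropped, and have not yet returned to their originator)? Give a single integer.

Round 1: pos1(id14) recv 36: fwd; pos2(id96) recv 14: drop; pos3(id41) recv 96: fwd; pos4(id84) recv 41: drop; pos5(id80) recv 84: fwd; pos0(id36) recv 80: fwd
Round 2: pos2(id96) recv 36: drop; pos4(id84) recv 96: fwd; pos0(id36) recv 84: fwd; pos1(id14) recv 80: fwd
Round 3: pos5(id80) recv 96: fwd; pos1(id14) recv 84: fwd; pos2(id96) recv 80: drop
After round 3: 2 messages still in flight

Answer: 2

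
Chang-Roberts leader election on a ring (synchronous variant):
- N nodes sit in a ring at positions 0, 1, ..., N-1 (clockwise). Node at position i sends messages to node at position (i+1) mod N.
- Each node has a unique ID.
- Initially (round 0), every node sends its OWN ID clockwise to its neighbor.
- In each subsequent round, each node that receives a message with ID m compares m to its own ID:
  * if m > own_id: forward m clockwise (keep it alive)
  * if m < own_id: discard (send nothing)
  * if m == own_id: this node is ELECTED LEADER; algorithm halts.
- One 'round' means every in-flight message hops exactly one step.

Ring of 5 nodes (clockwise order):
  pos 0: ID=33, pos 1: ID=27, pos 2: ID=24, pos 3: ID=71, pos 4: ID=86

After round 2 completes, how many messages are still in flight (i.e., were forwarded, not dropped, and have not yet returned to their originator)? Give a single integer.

Round 1: pos1(id27) recv 33: fwd; pos2(id24) recv 27: fwd; pos3(id71) recv 24: drop; pos4(id86) recv 71: drop; pos0(id33) recv 86: fwd
Round 2: pos2(id24) recv 33: fwd; pos3(id71) recv 27: drop; pos1(id27) recv 86: fwd
After round 2: 2 messages still in flight

Answer: 2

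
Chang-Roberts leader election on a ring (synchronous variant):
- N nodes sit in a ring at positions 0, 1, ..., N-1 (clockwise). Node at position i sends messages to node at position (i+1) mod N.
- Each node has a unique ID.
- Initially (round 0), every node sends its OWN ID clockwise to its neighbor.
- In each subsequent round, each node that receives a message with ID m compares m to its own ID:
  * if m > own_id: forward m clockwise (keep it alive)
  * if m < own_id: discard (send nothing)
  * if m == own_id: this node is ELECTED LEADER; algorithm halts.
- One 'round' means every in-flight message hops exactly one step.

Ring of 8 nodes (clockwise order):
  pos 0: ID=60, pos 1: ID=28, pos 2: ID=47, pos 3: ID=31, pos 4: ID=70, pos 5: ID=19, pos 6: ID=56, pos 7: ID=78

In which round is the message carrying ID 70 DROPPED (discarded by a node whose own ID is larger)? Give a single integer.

Round 1: pos1(id28) recv 60: fwd; pos2(id47) recv 28: drop; pos3(id31) recv 47: fwd; pos4(id70) recv 31: drop; pos5(id19) recv 70: fwd; pos6(id56) recv 19: drop; pos7(id78) recv 56: drop; pos0(id60) recv 78: fwd
Round 2: pos2(id47) recv 60: fwd; pos4(id70) recv 47: drop; pos6(id56) recv 70: fwd; pos1(id28) recv 78: fwd
Round 3: pos3(id31) recv 60: fwd; pos7(id78) recv 70: drop; pos2(id47) recv 78: fwd
Round 4: pos4(id70) recv 60: drop; pos3(id31) recv 78: fwd
Round 5: pos4(id70) recv 78: fwd
Round 6: pos5(id19) recv 78: fwd
Round 7: pos6(id56) recv 78: fwd
Round 8: pos7(id78) recv 78: ELECTED
Message ID 70 originates at pos 4; dropped at pos 7 in round 3

Answer: 3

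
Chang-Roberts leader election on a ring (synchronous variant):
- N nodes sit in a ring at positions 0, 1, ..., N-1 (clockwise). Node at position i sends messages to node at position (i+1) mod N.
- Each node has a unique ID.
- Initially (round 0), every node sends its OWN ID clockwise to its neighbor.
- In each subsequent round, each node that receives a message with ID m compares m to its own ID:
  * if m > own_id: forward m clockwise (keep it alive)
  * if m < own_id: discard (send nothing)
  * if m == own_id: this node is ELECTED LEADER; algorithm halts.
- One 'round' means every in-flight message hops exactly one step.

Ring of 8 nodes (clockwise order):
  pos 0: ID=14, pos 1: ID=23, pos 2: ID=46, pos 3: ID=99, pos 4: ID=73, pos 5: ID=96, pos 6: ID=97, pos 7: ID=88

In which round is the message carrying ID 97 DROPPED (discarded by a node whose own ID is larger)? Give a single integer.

Round 1: pos1(id23) recv 14: drop; pos2(id46) recv 23: drop; pos3(id99) recv 46: drop; pos4(id73) recv 99: fwd; pos5(id96) recv 73: drop; pos6(id97) recv 96: drop; pos7(id88) recv 97: fwd; pos0(id14) recv 88: fwd
Round 2: pos5(id96) recv 99: fwd; pos0(id14) recv 97: fwd; pos1(id23) recv 88: fwd
Round 3: pos6(id97) recv 99: fwd; pos1(id23) recv 97: fwd; pos2(id46) recv 88: fwd
Round 4: pos7(id88) recv 99: fwd; pos2(id46) recv 97: fwd; pos3(id99) recv 88: drop
Round 5: pos0(id14) recv 99: fwd; pos3(id99) recv 97: drop
Round 6: pos1(id23) recv 99: fwd
Round 7: pos2(id46) recv 99: fwd
Round 8: pos3(id99) recv 99: ELECTED
Message ID 97 originates at pos 6; dropped at pos 3 in round 5

Answer: 5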